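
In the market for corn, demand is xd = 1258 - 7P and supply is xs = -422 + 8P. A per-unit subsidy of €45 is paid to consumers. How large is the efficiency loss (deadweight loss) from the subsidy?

Pre-subsidy: 1258 - 7P = -422 + 8P gives P* = 112, x* = 474.
With the rebate, buyers effectively pay Pb = Ps − 45, where Ps is the price sellers receive.
Demand in terms of Ps becomes xd = 1258 − 7(Ps − 45) = 1573 - 7Ps. Setting this equal to supply: 1573 - 7Ps = -422 + 8Ps, so Ps = 133.
Buyers pay Pb = 133 − 45 = 88; x' = -422 + 8·133 = 642.
The subsidy expands output by 642 − 474 = 168 past the efficient level; on those units the gap between marginal cost and willingness to pay runs from 0 up to 45.
DWL = ½ × 45 × 168 = 3780.

Deadweight loss = €3780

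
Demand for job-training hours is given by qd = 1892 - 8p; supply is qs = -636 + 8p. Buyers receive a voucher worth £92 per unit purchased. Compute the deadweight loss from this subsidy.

Deadweight loss = £16928

Pre-subsidy: 1892 - 8p = -636 + 8p gives p* = 158, q* = 628.
With the rebate, buyers effectively pay pb = ps − 92, where ps is the price sellers receive.
Demand in terms of ps becomes qd = 1892 − 8(ps − 92) = 2628 - 8ps. Setting this equal to supply: 2628 - 8ps = -636 + 8ps, so ps = 204.
Buyers pay pb = 204 − 92 = 112; q' = -636 + 8·204 = 996.
The subsidy expands output by 996 − 628 = 368 past the efficient level; on those units the gap between marginal cost and willingness to pay runs from 0 up to 92.
DWL = ½ × 92 × 368 = 16928.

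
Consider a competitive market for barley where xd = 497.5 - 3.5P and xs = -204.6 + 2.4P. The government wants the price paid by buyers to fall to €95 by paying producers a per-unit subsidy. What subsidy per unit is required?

Required subsidy s = €59 per unit

At a buyer price of 95, quantity demanded is 497.5 − 3.5·95 = 165.
Sellers supply 165 only when they receive Ps with -204.6 + 2.4·Ps = 165, i.e. Ps = 154.
s = Ps − Pb = 154 − 95 = 59.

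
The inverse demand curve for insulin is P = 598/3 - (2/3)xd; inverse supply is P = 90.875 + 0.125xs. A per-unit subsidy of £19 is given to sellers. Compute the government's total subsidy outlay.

Government cost = £3059

Pre-subsidy: 598/3 - (2/3)x = 90.875 + 0.125x gives x* = 137 and P* = 108.
With the subsidy, sellers receive Ps = Pb + 19 for each unit, where Pb is the price buyers pay.
On the curves, Pb = 598/3 - (2/3)x and Ps = 90.875 + 0.125x; the wedge Ps − Pb = 19 gives 90.875 + 0.125x − (598/3 - (2/3)x) = 19, so x' = 161.
Then Pb = 598/3 − (2/3)·161 = 92 and Ps = 90.875 + 0.125·161 = 111.
Government outlay = subsidy × quantity = 19 × 161 = 3059.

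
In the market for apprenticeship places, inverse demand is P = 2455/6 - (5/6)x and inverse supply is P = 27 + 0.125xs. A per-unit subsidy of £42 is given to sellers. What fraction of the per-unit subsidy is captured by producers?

Pre-subsidy: 2455/6 - (5/6)x = 27 + 0.125x gives x* = 9172/23 and P* = 3535/46.
With the subsidy, sellers receive Ps = Pb + 42 for each unit, where Pb is the price buyers pay.
On the curves, Pb = 2455/6 - (5/6)x and Ps = 27 + 0.125x; the wedge Ps − Pb = 42 gives 27 + 0.125x − (2455/6 - (5/6)x) = 42, so x' = 10180/23.
Then Pb = 2455/6 − (5/6)·(10180/23) = 1855/46 and Ps = 27 + 0.125·(10180/23) = 3787/46.
Buyers' price falls by P* − Pb = 3535/46 − 1855/46 = 840/23; sellers' price rises by Ps − P* = 3787/46 − 3535/46 = 126/23.
So producers capture (126/23)/42 = 3/23 of each unit of subsidy.

Producer share = 3/23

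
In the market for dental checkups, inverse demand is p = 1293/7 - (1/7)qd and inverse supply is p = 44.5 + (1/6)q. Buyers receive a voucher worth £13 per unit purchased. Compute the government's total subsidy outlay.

Pre-subsidy: 1293/7 - (1/7)q = 44.5 + (1/6)q gives q* = 453 and p* = 120.
With the rebate, buyers effectively pay pb = ps − 13, where ps is the price sellers receive.
On the curves, pb = 1293/7 - (1/7)q and ps = 44.5 + (1/6)q; the wedge ps − pb = 13 gives 44.5 + (1/6)q − (1293/7 - (1/7)q) = 13, so q' = 495.
Then pb = 1293/7 − (1/7)·495 = 114 and ps = 44.5 + (1/6)·495 = 127.
Government outlay = subsidy × quantity = 13 × 495 = 6435.

Government cost = £6435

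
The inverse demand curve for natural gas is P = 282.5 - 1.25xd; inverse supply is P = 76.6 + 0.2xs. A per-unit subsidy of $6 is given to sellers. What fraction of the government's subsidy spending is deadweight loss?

DWL / government spending = 30/2119

Pre-subsidy: 282.5 - 1.25x = 76.6 + 0.2x gives x* = 142 and P* = 105.
With the subsidy, sellers receive Ps = Pb + 6 for each unit, where Pb is the price buyers pay.
On the curves, Pb = 282.5 - 1.25x and Ps = 76.6 + 0.2x; the wedge Ps − Pb = 6 gives 76.6 + 0.2x − (282.5 - 1.25x) = 6, so x' = 4238/29.
Then Pb = 282.5 − 1.25·(4238/29) = 2895/29 and Ps = 76.6 + 0.2·(4238/29) = 3069/29.
ΔCS = ½(142 + 4238/29)(105 − 2895/29) = 626700/841; ΔPS = ½(142 + 4238/29)(3069/29 − 105) = 100272/841.
Government spending = 6 × 4238/29 = 25428/29.
DWL = ½ × 6 × (4238/29 − 142) = 360/29; fraction = (360/29) / (25428/29) = 30/2119.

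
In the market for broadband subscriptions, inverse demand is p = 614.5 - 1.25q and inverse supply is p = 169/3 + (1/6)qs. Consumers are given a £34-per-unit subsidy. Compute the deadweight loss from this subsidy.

Pre-subsidy: 614.5 - 1.25q = 169/3 + (1/6)q gives q* = 394 and p* = 122.
With the rebate, buyers effectively pay pb = ps − 34, where ps is the price sellers receive.
On the curves, pb = 614.5 - 1.25q and ps = 169/3 + (1/6)q; the wedge ps − pb = 34 gives 169/3 + (1/6)q − (614.5 - 1.25q) = 34, so q' = 418.
Then pb = 614.5 − 1.25·418 = 92 and ps = 169/3 + (1/6)·418 = 126.
The subsidy expands output by 418 − 394 = 24 past the efficient level; on those units the gap between marginal cost and willingness to pay runs from 0 up to 34.
DWL = ½ × 34 × 24 = 408.

Deadweight loss = £408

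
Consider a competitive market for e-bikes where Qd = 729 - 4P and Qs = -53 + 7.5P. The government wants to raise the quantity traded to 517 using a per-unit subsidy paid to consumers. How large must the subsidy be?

Required subsidy s = 23 per unit

At Q = 517, invert demand for the buyer price: Pb = (729 − 517)/4 = 53; invert supply for the seller price: Ps = (517 − (-53))/7.5 = 76.
The subsidy must fill the gap: s = Ps − Pb = 76 − 53 = 23.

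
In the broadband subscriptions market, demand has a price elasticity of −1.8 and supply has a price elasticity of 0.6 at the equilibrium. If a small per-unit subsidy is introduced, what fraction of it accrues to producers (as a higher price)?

Producer share = 0.75

For a small subsidy around the equilibrium, the benefit split depends on the relative slopes, which at a point are proportional to the elasticities.
Buyer share = εs/(εs + |εd|) = 0.6/(0.6 + 1.8) = 0.25; seller share = |εd|/(εs + |εd|) = 0.75.
So producers capture 0.75 of the subsidy.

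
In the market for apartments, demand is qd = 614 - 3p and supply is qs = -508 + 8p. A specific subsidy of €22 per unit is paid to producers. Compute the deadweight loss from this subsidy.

Deadweight loss = €528

Pre-subsidy: 614 - 3p = -508 + 8p gives p* = 102, q* = 308.
With the subsidy, sellers receive ps = pb + 22 for each unit, where pb is the price buyers pay.
Supply in terms of pb becomes qs = -508 + 8(pb + 22) = -332 + 8pb. Setting this equal to demand: 614 - 3pb = -332 + 8pb, so pb = 86.
Sellers receive ps = 86 + 22 = 108; q' = 614 − 3·86 = 356.
The subsidy expands output by 356 − 308 = 48 past the efficient level; on those units the gap between marginal cost and willingness to pay runs from 0 up to 22.
DWL = ½ × 22 × 48 = 528.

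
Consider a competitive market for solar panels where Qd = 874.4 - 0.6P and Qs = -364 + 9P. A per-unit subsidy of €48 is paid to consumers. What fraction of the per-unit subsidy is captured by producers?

Pre-subsidy: 874.4 - 0.6P = -364 + 9P gives P* = 129, Q* = 797.
With the rebate, buyers effectively pay Pb = Ps − 48, where Ps is the price sellers receive.
Demand in terms of Ps becomes Qd = 874.4 − 0.6(Ps − 48) = 903.2 - 0.6Ps. Setting this equal to supply: 903.2 - 0.6Ps = -364 + 9Ps, so Ps = 132.
Buyers pay Pb = 132 − 48 = 84; Q' = -364 + 9·132 = 824.
Buyers' price falls by P* − Pb = 129 − 84 = 45; sellers' price rises by Ps − P* = 132 − 129 = 3.
So producers capture 3/48 = 0.0625 of each unit of subsidy.

Producer share = 0.0625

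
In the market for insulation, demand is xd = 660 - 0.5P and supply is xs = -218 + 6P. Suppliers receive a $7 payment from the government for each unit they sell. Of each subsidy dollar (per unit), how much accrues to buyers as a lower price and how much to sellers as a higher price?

Buyers gain 84/13 per unit; sellers gain 7/13 per unit

Pre-subsidy: 660 - 0.5P = -218 + 6P gives P* = 1756/13, x* = 7702/13.
With the subsidy, sellers receive Ps = Pb + 7 for each unit, where Pb is the price buyers pay.
Supply in terms of Pb becomes xs = -218 + 6(Pb + 7) = -176 + 6Pb. Setting this equal to demand: 660 - 0.5Pb = -176 + 6Pb, so Pb = 1672/13.
Sellers receive Ps = 1672/13 + 7 = 1763/13; x' = 660 − 0.5·(1672/13) = 7744/13.
Buyers' price falls by P* − Pb = 1756/13 − 1672/13 = 84/13; sellers' price rises by Ps − P* = 1763/13 − 1756/13 = 7/13.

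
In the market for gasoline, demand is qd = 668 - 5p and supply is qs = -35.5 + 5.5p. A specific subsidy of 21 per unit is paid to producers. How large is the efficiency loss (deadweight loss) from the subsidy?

Deadweight loss = 577.5

Pre-subsidy: 668 - 5p = -35.5 + 5.5p gives p* = 67, q* = 333.
With the subsidy, sellers receive ps = pb + 21 for each unit, where pb is the price buyers pay.
Supply in terms of pb becomes qs = -35.5 + 5.5(pb + 21) = 80 + 5.5pb. Setting this equal to demand: 668 - 5pb = 80 + 5.5pb, so pb = 56.
Sellers receive ps = 56 + 21 = 77; q' = 668 − 5·56 = 388.
The subsidy expands output by 388 − 333 = 55 past the efficient level; on those units the gap between marginal cost and willingness to pay runs from 0 up to 21.
DWL = ½ × 21 × 55 = 577.5.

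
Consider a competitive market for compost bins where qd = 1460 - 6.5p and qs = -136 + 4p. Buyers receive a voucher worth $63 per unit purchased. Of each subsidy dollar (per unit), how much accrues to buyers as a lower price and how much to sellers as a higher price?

Pre-subsidy: 1460 - 6.5p = -136 + 4p gives p* = 152, q* = 472.
With the rebate, buyers effectively pay pb = ps − 63, where ps is the price sellers receive.
Demand in terms of ps becomes qd = 1460 − 6.5(ps − 63) = 1869.5 - 6.5ps. Setting this equal to supply: 1869.5 - 6.5ps = -136 + 4ps, so ps = 191.
Buyers pay pb = 191 − 63 = 128; q' = -136 + 4·191 = 628.
Buyers' price falls by p* − pb = 152 − 128 = 24; sellers' price rises by ps − p* = 191 − 152 = 39.

Buyers gain $24 per unit; sellers gain $39 per unit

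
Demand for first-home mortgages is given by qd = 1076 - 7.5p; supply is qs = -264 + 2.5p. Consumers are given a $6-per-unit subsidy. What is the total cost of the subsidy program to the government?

Government cost = $493.5

Pre-subsidy: 1076 - 7.5p = -264 + 2.5p gives p* = 134, q* = 71.
With the rebate, buyers effectively pay pb = ps − 6, where ps is the price sellers receive.
Demand in terms of ps becomes qd = 1076 − 7.5(ps − 6) = 1121 - 7.5ps. Setting this equal to supply: 1121 - 7.5ps = -264 + 2.5ps, so ps = 138.5.
Buyers pay pb = 138.5 − 6 = 132.5; q' = -264 + 2.5·138.5 = 82.25.
Government outlay = subsidy × quantity = 6 × 82.25 = 493.5.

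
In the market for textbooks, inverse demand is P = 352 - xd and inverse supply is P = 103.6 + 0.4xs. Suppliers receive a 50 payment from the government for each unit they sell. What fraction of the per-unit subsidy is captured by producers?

Producer share = 2/7

Pre-subsidy: 352 - x = 103.6 + 0.4x gives x* = 1242/7 and P* = 1222/7.
With the subsidy, sellers receive Ps = Pb + 50 for each unit, where Pb is the price buyers pay.
On the curves, Pb = 352 - x and Ps = 103.6 + 0.4x; the wedge Ps − Pb = 50 gives 103.6 + 0.4x − (352 - x) = 50, so x' = 1492/7.
Then Pb = 352 − 1·(1492/7) = 972/7 and Ps = 103.6 + 0.4·(1492/7) = 1322/7.
Buyers' price falls by P* − Pb = 1222/7 − 972/7 = 250/7; sellers' price rises by Ps − P* = 1322/7 − 1222/7 = 100/7.
So producers capture (100/7)/50 = 2/7 of each unit of subsidy.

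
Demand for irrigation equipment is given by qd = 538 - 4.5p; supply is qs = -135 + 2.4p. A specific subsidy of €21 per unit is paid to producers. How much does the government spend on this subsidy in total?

Pre-subsidy: 538 - 4.5p = -135 + 2.4p gives p* = 6730/69, q* = 2279/23.
With the subsidy, sellers receive ps = pb + 21 for each unit, where pb is the price buyers pay.
Supply in terms of pb becomes qs = -135 + 2.4(pb + 21) = -84.6 + 2.4pb. Setting this equal to demand: 538 - 4.5pb = -84.6 + 2.4pb, so pb = 6226/69.
Sellers receive ps = 6226/69 + 21 = 7675/69; q' = 538 − 4.5·(6226/69) = 3035/23.
Government outlay = subsidy × quantity = 21 × 3035/23 = 63735/23.

Government cost = 63735/23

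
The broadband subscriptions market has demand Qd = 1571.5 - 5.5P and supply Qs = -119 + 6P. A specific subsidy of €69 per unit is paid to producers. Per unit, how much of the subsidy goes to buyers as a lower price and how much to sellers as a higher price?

Buyers gain €36 per unit; sellers gain €33 per unit

Pre-subsidy: 1571.5 - 5.5P = -119 + 6P gives P* = 147, Q* = 763.
With the subsidy, sellers receive Ps = Pb + 69 for each unit, where Pb is the price buyers pay.
Supply in terms of Pb becomes Qs = -119 + 6(Pb + 69) = 295 + 6Pb. Setting this equal to demand: 1571.5 - 5.5Pb = 295 + 6Pb, so Pb = 111.
Sellers receive Ps = 111 + 69 = 180; Q' = 1571.5 − 5.5·111 = 961.
Buyers' price falls by P* − Pb = 147 − 111 = 36; sellers' price rises by Ps − P* = 180 − 147 = 33.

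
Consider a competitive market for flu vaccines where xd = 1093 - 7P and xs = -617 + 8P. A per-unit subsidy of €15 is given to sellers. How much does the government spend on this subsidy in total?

Government cost = €5265

Pre-subsidy: 1093 - 7P = -617 + 8P gives P* = 114, x* = 295.
With the subsidy, sellers receive Ps = Pb + 15 for each unit, where Pb is the price buyers pay.
Supply in terms of Pb becomes xs = -617 + 8(Pb + 15) = -497 + 8Pb. Setting this equal to demand: 1093 - 7Pb = -497 + 8Pb, so Pb = 106.
Sellers receive Ps = 106 + 15 = 121; x' = 1093 − 7·106 = 351.
Government outlay = subsidy × quantity = 15 × 351 = 5265.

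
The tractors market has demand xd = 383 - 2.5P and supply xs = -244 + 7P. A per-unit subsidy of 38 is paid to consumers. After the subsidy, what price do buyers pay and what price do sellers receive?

Pre-subsidy: 383 - 2.5P = -244 + 7P gives P* = 66, x* = 218.
With the rebate, buyers effectively pay Pb = Ps − 38, where Ps is the price sellers receive.
Demand in terms of Ps becomes xd = 383 − 2.5(Ps − 38) = 478 - 2.5Ps. Setting this equal to supply: 478 - 2.5Ps = -244 + 7Ps, so Ps = 76.
Buyers pay Pb = 76 − 38 = 38; x' = -244 + 7·76 = 288.

Buyers pay 38; sellers receive 76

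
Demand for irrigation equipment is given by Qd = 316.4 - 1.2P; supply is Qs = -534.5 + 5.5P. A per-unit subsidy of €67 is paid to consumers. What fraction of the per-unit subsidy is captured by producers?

Pre-subsidy: 316.4 - 1.2P = -534.5 + 5.5P gives P* = 127, Q* = 164.
With the rebate, buyers effectively pay Pb = Ps − 67, where Ps is the price sellers receive.
Demand in terms of Ps becomes Qd = 316.4 − 1.2(Ps − 67) = 396.8 - 1.2Ps. Setting this equal to supply: 396.8 - 1.2Ps = -534.5 + 5.5Ps, so Ps = 139.
Buyers pay Pb = 139 − 67 = 72; Q' = -534.5 + 5.5·139 = 230.
Buyers' price falls by P* − Pb = 127 − 72 = 55; sellers' price rises by Ps − P* = 139 − 127 = 12.
So producers capture 12/67 = 12/67 of each unit of subsidy.

Producer share = 12/67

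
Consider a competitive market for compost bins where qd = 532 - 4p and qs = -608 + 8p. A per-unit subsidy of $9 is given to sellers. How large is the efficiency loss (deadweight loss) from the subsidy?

Deadweight loss = $108

Pre-subsidy: 532 - 4p = -608 + 8p gives p* = 95, q* = 152.
With the subsidy, sellers receive ps = pb + 9 for each unit, where pb is the price buyers pay.
Supply in terms of pb becomes qs = -608 + 8(pb + 9) = -536 + 8pb. Setting this equal to demand: 532 - 4pb = -536 + 8pb, so pb = 89.
Sellers receive ps = 89 + 9 = 98; q' = 532 − 4·89 = 176.
The subsidy expands output by 176 − 152 = 24 past the efficient level; on those units the gap between marginal cost and willingness to pay runs from 0 up to 9.
DWL = ½ × 9 × 24 = 108.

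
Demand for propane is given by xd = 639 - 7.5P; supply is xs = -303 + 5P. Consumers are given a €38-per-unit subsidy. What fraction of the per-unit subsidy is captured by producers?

Pre-subsidy: 639 - 7.5P = -303 + 5P gives P* = 75.36, x* = 73.8.
With the rebate, buyers effectively pay Pb = Ps − 38, where Ps is the price sellers receive.
Demand in terms of Ps becomes xd = 639 − 7.5(Ps − 38) = 924 - 7.5Ps. Setting this equal to supply: 924 - 7.5Ps = -303 + 5Ps, so Ps = 98.16.
Buyers pay Pb = 98.16 − 38 = 60.16; x' = -303 + 5·98.16 = 187.8.
Buyers' price falls by P* − Pb = 75.36 − 60.16 = 15.2; sellers' price rises by Ps − P* = 98.16 − 75.36 = 22.8.
So producers capture 22.8/38 = 0.6 of each unit of subsidy.

Producer share = 0.6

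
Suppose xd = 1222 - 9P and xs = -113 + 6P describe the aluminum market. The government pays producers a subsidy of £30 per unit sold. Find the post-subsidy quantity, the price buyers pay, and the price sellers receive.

Pre-subsidy: 1222 - 9P = -113 + 6P gives P* = 89, x* = 421.
With the subsidy, sellers receive Ps = Pb + 30 for each unit, where Pb is the price buyers pay.
Supply in terms of Pb becomes xs = -113 + 6(Pb + 30) = 67 + 6Pb. Setting this equal to demand: 1222 - 9Pb = 67 + 6Pb, so Pb = 77.
Sellers receive Ps = 77 + 30 = 107; x' = 1222 − 9·77 = 529.

x' = 529; buyers pay £77; sellers receive £107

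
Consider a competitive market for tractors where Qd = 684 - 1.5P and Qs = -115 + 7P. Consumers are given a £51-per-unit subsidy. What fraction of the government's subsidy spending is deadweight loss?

DWL / government spending = 21/404

Pre-subsidy: 684 - 1.5P = -115 + 7P gives P* = 94, Q* = 543.
With the rebate, buyers effectively pay Pb = Ps − 51, where Ps is the price sellers receive.
Demand in terms of Ps becomes Qd = 684 − 1.5(Ps − 51) = 760.5 - 1.5Ps. Setting this equal to supply: 760.5 - 1.5Ps = -115 + 7Ps, so Ps = 103.
Buyers pay Pb = 103 − 51 = 52; Q' = -115 + 7·103 = 606.
ΔCS = ½(543 + 606)(94 − 52) = 24129; ΔPS = ½(543 + 606)(103 − 94) = 5170.5.
Government spending = 51 × 606 = 30906.
DWL = ½ × 51 × (606 − 543) = 1606.5; fraction = 1606.5 / 30906 = 21/404.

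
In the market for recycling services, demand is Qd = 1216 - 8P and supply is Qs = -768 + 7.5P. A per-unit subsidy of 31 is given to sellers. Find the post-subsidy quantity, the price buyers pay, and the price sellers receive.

Pre-subsidy: 1216 - 8P = -768 + 7.5P gives P* = 128, Q* = 192.
With the subsidy, sellers receive Ps = Pb + 31 for each unit, where Pb is the price buyers pay.
Supply in terms of Pb becomes Qs = -768 + 7.5(Pb + 31) = -535.5 + 7.5Pb. Setting this equal to demand: 1216 - 8Pb = -535.5 + 7.5Pb, so Pb = 113.
Sellers receive Ps = 113 + 31 = 144; Q' = 1216 − 8·113 = 312.

Q' = 312; buyers pay 113; sellers receive 144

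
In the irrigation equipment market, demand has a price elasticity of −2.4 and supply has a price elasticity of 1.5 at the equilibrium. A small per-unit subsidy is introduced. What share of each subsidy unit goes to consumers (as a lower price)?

Consumer share = 5/13

For a small subsidy around the equilibrium, the benefit split depends on the relative slopes, which at a point are proportional to the elasticities.
Buyer share = εs/(εs + |εd|) = 1.5/(1.5 + 2.4) = 5/13; seller share = |εd|/(εs + |εd|) = 8/13.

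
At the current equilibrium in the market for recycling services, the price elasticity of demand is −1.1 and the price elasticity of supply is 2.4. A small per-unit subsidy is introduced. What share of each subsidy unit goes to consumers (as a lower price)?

For a small subsidy around the equilibrium, the benefit split depends on the relative slopes, which at a point are proportional to the elasticities.
Buyer share = εs/(εs + |εd|) = 2.4/(2.4 + 1.1) = 24/35; seller share = |εd|/(εs + |εd|) = 11/35.

Consumer share = 24/35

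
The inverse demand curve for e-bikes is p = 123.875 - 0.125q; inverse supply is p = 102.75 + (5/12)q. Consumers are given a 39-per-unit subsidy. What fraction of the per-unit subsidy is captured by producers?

Pre-subsidy: 123.875 - 0.125q = 102.75 + (5/12)q gives q* = 39 and p* = 119.
With the rebate, buyers effectively pay pb = ps − 39, where ps is the price sellers receive.
On the curves, pb = 123.875 - 0.125q and ps = 102.75 + (5/12)q; the wedge ps − pb = 39 gives 102.75 + (5/12)q − (123.875 - 0.125q) = 39, so q' = 111.
Then pb = 123.875 − 0.125·111 = 110 and ps = 102.75 + (5/12)·111 = 149.
Buyers' price falls by p* − pb = 119 − 110 = 9; sellers' price rises by ps − p* = 149 − 119 = 30.
So producers capture 30/39 = 10/13 of each unit of subsidy.

Producer share = 10/13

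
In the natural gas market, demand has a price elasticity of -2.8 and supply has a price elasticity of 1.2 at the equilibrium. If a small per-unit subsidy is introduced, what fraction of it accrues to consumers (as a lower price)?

For a small subsidy around the equilibrium, the benefit split depends on the relative slopes, which at a point are proportional to the elasticities.
Buyer share = εs/(εs + |εd|) = 1.2/(1.2 + 2.8) = 0.3; seller share = |εd|/(εs + |εd|) = 0.7.

Consumer share = 0.3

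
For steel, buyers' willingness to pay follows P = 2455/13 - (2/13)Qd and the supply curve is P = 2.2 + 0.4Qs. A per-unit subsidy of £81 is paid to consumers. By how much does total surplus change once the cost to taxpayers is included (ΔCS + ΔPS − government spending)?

Pre-subsidy: 2455/13 - (2/13)Q = 2.2 + 0.4Q gives Q* = 337 and P* = 137.
With the rebate, buyers effectively pay Pb = Ps − 81, where Ps is the price sellers receive.
On the curves, Pb = 2455/13 - (2/13)Q and Ps = 2.2 + 0.4Q; the wedge Ps − Pb = 81 gives 2.2 + 0.4Q − (2455/13 - (2/13)Q) = 81, so Q' = 483.25.
Then Pb = 2455/13 − (2/13)·483.25 = 114.5 and Ps = 2.2 + 0.4·483.25 = 195.5.
ΔCS = ½(337 + 483.25)(137 − 114.5) = 9227.8125; ΔPS = ½(337 + 483.25)(195.5 − 137) = 23992.3125.
Government spending = 81 × 483.25 = 39143.25.
Net change = 9227.8125 + 23992.3125 − 39143.25 = -5923.125. The loss equals the DWL triangle ½·81·146.25.

Net change in total surplus = -£5923.125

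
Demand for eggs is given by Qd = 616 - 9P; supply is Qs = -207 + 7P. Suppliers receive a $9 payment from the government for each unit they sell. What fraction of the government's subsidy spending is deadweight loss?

Pre-subsidy: 616 - 9P = -207 + 7P gives P* = 51.4375, Q* = 153.0625.
With the subsidy, sellers receive Ps = Pb + 9 for each unit, where Pb is the price buyers pay.
Supply in terms of Pb becomes Qs = -207 + 7(Pb + 9) = -144 + 7Pb. Setting this equal to demand: 616 - 9Pb = -144 + 7Pb, so Pb = 47.5.
Sellers receive Ps = 47.5 + 9 = 56.5; Q' = 616 − 9·47.5 = 188.5.
ΔCS = ½(153.0625 + 188.5)(51.4375 − 47.5) = 672.451171875; ΔPS = ½(153.0625 + 188.5)(56.5 − 51.4375) = 864.580078125.
Government spending = 9 × 188.5 = 1696.5.
DWL = ½ × 9 × (188.5 − 153.0625) = 159.46875; fraction = 159.46875 / 1696.5 = 567/6032.

DWL / government spending = 567/6032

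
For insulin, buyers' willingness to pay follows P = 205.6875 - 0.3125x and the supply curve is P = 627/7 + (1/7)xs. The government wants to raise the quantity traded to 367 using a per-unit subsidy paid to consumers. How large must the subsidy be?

Required subsidy s = 51 per unit

At x = 367, from the demand curve buyers pay Pb = 205.6875 − 0.3125·367 = 91; from the supply curve sellers need Ps = 627/7 + (1/7)·367 = 142.
The subsidy must fill the gap: s = Ps − Pb = 142 − 91 = 51.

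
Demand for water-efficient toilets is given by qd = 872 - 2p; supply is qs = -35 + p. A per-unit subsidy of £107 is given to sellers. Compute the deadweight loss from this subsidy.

Deadweight loss = 11449/3

Pre-subsidy: 872 - 2p = -35 + p gives p* = 907/3, q* = 802/3.
With the subsidy, sellers receive ps = pb + 107 for each unit, where pb is the price buyers pay.
Supply in terms of pb becomes qs = -35 + 1(pb + 107) = 72 + pb. Setting this equal to demand: 872 - 2pb = 72 + pb, so pb = 800/3.
Sellers receive ps = 800/3 + 107 = 1121/3; q' = 872 − 2·(800/3) = 1016/3.
The subsidy expands output by 1016/3 − 802/3 = 214/3 past the efficient level; on those units the gap between marginal cost and willingness to pay runs from 0 up to 107.
DWL = ½ × 107 × 214/3 = 11449/3.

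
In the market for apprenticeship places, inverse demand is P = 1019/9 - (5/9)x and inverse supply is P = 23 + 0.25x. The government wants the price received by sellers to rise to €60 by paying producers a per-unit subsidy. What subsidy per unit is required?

Required subsidy s = €29 per unit

At a seller price of 60, quantity supplied is -92 + 4·60 = 148.
Buyers absorb 148 only when they pay Pb = 1019/9 − (5/9)·148 = 31.
s = Ps − Pb = 60 − 31 = 29.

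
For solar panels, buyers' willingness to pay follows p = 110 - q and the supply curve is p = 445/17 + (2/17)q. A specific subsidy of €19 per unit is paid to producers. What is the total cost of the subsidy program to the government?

Pre-subsidy: 110 - q = 445/17 + (2/17)q gives q* = 75 and p* = 35.
With the subsidy, sellers receive ps = pb + 19 for each unit, where pb is the price buyers pay.
On the curves, pb = 110 - q and ps = 445/17 + (2/17)q; the wedge ps − pb = 19 gives 445/17 + (2/17)q − (110 - q) = 19, so q' = 92.
Then pb = 110 − 1·92 = 18 and ps = 445/17 + (2/17)·92 = 37.
Government outlay = subsidy × quantity = 19 × 92 = 1748.

Government cost = €1748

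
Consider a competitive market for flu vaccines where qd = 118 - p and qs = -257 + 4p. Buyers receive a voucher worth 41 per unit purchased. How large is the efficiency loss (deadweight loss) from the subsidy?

Deadweight loss = 672.4

Pre-subsidy: 118 - p = -257 + 4p gives p* = 75, q* = 43.
With the rebate, buyers effectively pay pb = ps − 41, where ps is the price sellers receive.
Demand in terms of ps becomes qd = 118 − 1(ps − 41) = 159 - ps. Setting this equal to supply: 159 - ps = -257 + 4ps, so ps = 83.2.
Buyers pay pb = 83.2 − 41 = 42.2; q' = -257 + 4·83.2 = 75.8.
The subsidy expands output by 75.8 − 43 = 32.8 past the efficient level; on those units the gap between marginal cost and willingness to pay runs from 0 up to 41.
DWL = ½ × 41 × 32.8 = 672.4.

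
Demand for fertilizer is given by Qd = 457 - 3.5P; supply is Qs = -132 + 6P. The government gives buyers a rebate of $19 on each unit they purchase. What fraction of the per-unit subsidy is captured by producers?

Producer share = 7/19

Pre-subsidy: 457 - 3.5P = -132 + 6P gives P* = 62, Q* = 240.
With the rebate, buyers effectively pay Pb = Ps − 19, where Ps is the price sellers receive.
Demand in terms of Ps becomes Qd = 457 − 3.5(Ps − 19) = 523.5 - 3.5Ps. Setting this equal to supply: 523.5 - 3.5Ps = -132 + 6Ps, so Ps = 69.
Buyers pay Pb = 69 − 19 = 50; Q' = -132 + 6·69 = 282.
Buyers' price falls by P* − Pb = 62 − 50 = 12; sellers' price rises by Ps − P* = 69 − 62 = 7.
So producers capture 7/19 = 7/19 of each unit of subsidy.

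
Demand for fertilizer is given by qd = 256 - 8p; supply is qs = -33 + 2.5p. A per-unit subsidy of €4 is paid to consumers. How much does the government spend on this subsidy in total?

Pre-subsidy: 256 - 8p = -33 + 2.5p gives p* = 578/21, q* = 752/21.
With the rebate, buyers effectively pay pb = ps − 4, where ps is the price sellers receive.
Demand in terms of ps becomes qd = 256 − 8(ps − 4) = 288 - 8ps. Setting this equal to supply: 288 - 8ps = -33 + 2.5ps, so ps = 214/7.
Buyers pay pb = 214/7 − 4 = 186/7; q' = -33 + 2.5·(214/7) = 304/7.
Government outlay = subsidy × quantity = 4 × 304/7 = 1216/7.

Government cost = 1216/7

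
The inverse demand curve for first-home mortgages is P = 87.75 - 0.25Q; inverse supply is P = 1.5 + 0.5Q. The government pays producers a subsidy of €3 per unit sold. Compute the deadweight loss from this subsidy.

Deadweight loss = €6

Pre-subsidy: 87.75 - 0.25Q = 1.5 + 0.5Q gives Q* = 115 and P* = 59.
With the subsidy, sellers receive Ps = Pb + 3 for each unit, where Pb is the price buyers pay.
On the curves, Pb = 87.75 - 0.25Q and Ps = 1.5 + 0.5Q; the wedge Ps − Pb = 3 gives 1.5 + 0.5Q − (87.75 - 0.25Q) = 3, so Q' = 119.
Then Pb = 87.75 − 0.25·119 = 58 and Ps = 1.5 + 0.5·119 = 61.
The subsidy expands output by 119 − 115 = 4 past the efficient level; on those units the gap between marginal cost and willingness to pay runs from 0 up to 3.
DWL = ½ × 3 × 4 = 6.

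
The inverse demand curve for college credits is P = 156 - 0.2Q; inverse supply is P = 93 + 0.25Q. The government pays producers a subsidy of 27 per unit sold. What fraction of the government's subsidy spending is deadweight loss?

DWL / government spending = 0.15

Pre-subsidy: 156 - 0.2Q = 93 + 0.25Q gives Q* = 140 and P* = 128.
With the subsidy, sellers receive Ps = Pb + 27 for each unit, where Pb is the price buyers pay.
On the curves, Pb = 156 - 0.2Q and Ps = 93 + 0.25Q; the wedge Ps − Pb = 27 gives 93 + 0.25Q − (156 - 0.2Q) = 27, so Q' = 200.
Then Pb = 156 − 0.2·200 = 116 and Ps = 93 + 0.25·200 = 143.
ΔCS = ½(140 + 200)(128 − 116) = 2040; ΔPS = ½(140 + 200)(143 − 128) = 2550.
Government spending = 27 × 200 = 5400.
DWL = ½ × 27 × (200 − 140) = 810; fraction = 810 / 5400 = 0.15.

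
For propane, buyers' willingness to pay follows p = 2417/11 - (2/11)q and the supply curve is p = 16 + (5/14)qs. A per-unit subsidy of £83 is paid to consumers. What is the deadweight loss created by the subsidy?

Deadweight loss = £6391

Pre-subsidy: 2417/11 - (2/11)q = 16 + (5/14)q gives q* = 378 and p* = 151.
With the rebate, buyers effectively pay pb = ps − 83, where ps is the price sellers receive.
On the curves, pb = 2417/11 - (2/11)q and ps = 16 + (5/14)q; the wedge ps − pb = 83 gives 16 + (5/14)q − (2417/11 - (2/11)q) = 83, so q' = 532.
Then pb = 2417/11 − (2/11)·532 = 123 and ps = 16 + (5/14)·532 = 206.
The subsidy expands output by 532 − 378 = 154 past the efficient level; on those units the gap between marginal cost and willingness to pay runs from 0 up to 83.
DWL = ½ × 83 × 154 = 6391.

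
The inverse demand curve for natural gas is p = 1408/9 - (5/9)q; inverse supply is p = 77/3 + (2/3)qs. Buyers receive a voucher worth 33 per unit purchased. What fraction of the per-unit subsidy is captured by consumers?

Pre-subsidy: 1408/9 - (5/9)q = 77/3 + (2/3)q gives q* = 107 and p* = 97.
With the rebate, buyers effectively pay pb = ps − 33, where ps is the price sellers receive.
On the curves, pb = 1408/9 - (5/9)q and ps = 77/3 + (2/3)q; the wedge ps − pb = 33 gives 77/3 + (2/3)q − (1408/9 - (5/9)q) = 33, so q' = 134.
Then pb = 1408/9 − (5/9)·134 = 82 and ps = 77/3 + (2/3)·134 = 115.
Buyers' price falls by p* − pb = 97 − 82 = 15; sellers' price rises by ps − p* = 115 − 97 = 18.
So consumers capture 15/33 = 5/11 of each unit of subsidy.

Consumer share = 5/11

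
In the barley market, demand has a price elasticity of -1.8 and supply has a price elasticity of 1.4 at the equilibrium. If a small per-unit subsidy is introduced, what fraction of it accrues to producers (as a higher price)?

Producer share = 0.5625

For a small subsidy around the equilibrium, the benefit split depends on the relative slopes, which at a point are proportional to the elasticities.
Buyer share = εs/(εs + |εd|) = 1.4/(1.4 + 1.8) = 0.4375; seller share = |εd|/(εs + |εd|) = 0.5625.
So producers capture 0.5625 of the subsidy.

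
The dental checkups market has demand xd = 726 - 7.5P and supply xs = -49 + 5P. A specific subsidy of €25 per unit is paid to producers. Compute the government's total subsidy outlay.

Government cost = €8400

Pre-subsidy: 726 - 7.5P = -49 + 5P gives P* = 62, x* = 261.
With the subsidy, sellers receive Ps = Pb + 25 for each unit, where Pb is the price buyers pay.
Supply in terms of Pb becomes xs = -49 + 5(Pb + 25) = 76 + 5Pb. Setting this equal to demand: 726 - 7.5Pb = 76 + 5Pb, so Pb = 52.
Sellers receive Ps = 52 + 25 = 77; x' = 726 − 7.5·52 = 336.
Government outlay = subsidy × quantity = 25 × 336 = 8400.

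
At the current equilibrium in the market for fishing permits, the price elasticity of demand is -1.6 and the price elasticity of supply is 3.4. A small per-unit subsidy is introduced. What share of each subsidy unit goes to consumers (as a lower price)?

For a small subsidy around the equilibrium, the benefit split depends on the relative slopes, which at a point are proportional to the elasticities.
Buyer share = εs/(εs + |εd|) = 3.4/(3.4 + 1.6) = 0.68; seller share = |εd|/(εs + |εd|) = 0.32.

Consumer share = 0.68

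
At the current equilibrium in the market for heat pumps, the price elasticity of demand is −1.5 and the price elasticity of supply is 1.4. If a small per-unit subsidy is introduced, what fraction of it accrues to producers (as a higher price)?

Producer share = 15/29

For a small subsidy around the equilibrium, the benefit split depends on the relative slopes, which at a point are proportional to the elasticities.
Buyer share = εs/(εs + |εd|) = 1.4/(1.4 + 1.5) = 14/29; seller share = |εd|/(εs + |εd|) = 15/29.
So producers capture 15/29 of the subsidy.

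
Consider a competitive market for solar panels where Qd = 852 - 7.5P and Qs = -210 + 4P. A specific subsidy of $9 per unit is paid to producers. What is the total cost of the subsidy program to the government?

Government cost = 37854/23

Pre-subsidy: 852 - 7.5P = -210 + 4P gives P* = 2124/23, Q* = 3666/23.
With the subsidy, sellers receive Ps = Pb + 9 for each unit, where Pb is the price buyers pay.
Supply in terms of Pb becomes Qs = -210 + 4(Pb + 9) = -174 + 4Pb. Setting this equal to demand: 852 - 7.5Pb = -174 + 4Pb, so Pb = 2052/23.
Sellers receive Ps = 2052/23 + 9 = 2259/23; Q' = 852 − 7.5·(2052/23) = 4206/23.
Government outlay = subsidy × quantity = 9 × 4206/23 = 37854/23.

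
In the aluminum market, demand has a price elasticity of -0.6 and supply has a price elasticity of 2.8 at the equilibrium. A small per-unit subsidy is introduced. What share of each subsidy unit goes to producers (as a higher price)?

Producer share = 3/17

For a small subsidy around the equilibrium, the benefit split depends on the relative slopes, which at a point are proportional to the elasticities.
Buyer share = εs/(εs + |εd|) = 2.8/(2.8 + 0.6) = 14/17; seller share = |εd|/(εs + |εd|) = 3/17.
So producers capture 3/17 of the subsidy.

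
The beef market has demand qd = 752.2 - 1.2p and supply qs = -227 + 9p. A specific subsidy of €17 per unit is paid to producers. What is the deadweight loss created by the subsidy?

Deadweight loss = €153

Pre-subsidy: 752.2 - 1.2p = -227 + 9p gives p* = 96, q* = 637.
With the subsidy, sellers receive ps = pb + 17 for each unit, where pb is the price buyers pay.
Supply in terms of pb becomes qs = -227 + 9(pb + 17) = -74 + 9pb. Setting this equal to demand: 752.2 - 1.2pb = -74 + 9pb, so pb = 81.
Sellers receive ps = 81 + 17 = 98; q' = 752.2 − 1.2·81 = 655.
The subsidy expands output by 655 − 637 = 18 past the efficient level; on those units the gap between marginal cost and willingness to pay runs from 0 up to 17.
DWL = ½ × 17 × 18 = 153.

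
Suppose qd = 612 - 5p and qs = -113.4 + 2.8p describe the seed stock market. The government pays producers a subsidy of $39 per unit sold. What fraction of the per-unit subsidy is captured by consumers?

Consumer share = 14/39

Pre-subsidy: 612 - 5p = -113.4 + 2.8p gives p* = 93, q* = 147.
With the subsidy, sellers receive ps = pb + 39 for each unit, where pb is the price buyers pay.
Supply in terms of pb becomes qs = -113.4 + 2.8(pb + 39) = -4.2 + 2.8pb. Setting this equal to demand: 612 - 5pb = -4.2 + 2.8pb, so pb = 79.
Sellers receive ps = 79 + 39 = 118; q' = 612 − 5·79 = 217.
Buyers' price falls by p* − pb = 93 − 79 = 14; sellers' price rises by ps − p* = 118 − 93 = 25.
So consumers capture 14/39 = 14/39 of each unit of subsidy.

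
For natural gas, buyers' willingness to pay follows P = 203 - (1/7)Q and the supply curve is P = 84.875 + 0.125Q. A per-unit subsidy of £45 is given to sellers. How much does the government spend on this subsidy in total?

Government cost = £27405

Pre-subsidy: 203 - (1/7)Q = 84.875 + 0.125Q gives Q* = 441 and P* = 140.
With the subsidy, sellers receive Ps = Pb + 45 for each unit, where Pb is the price buyers pay.
On the curves, Pb = 203 - (1/7)Q and Ps = 84.875 + 0.125Q; the wedge Ps − Pb = 45 gives 84.875 + 0.125Q − (203 - (1/7)Q) = 45, so Q' = 609.
Then Pb = 203 − (1/7)·609 = 116 and Ps = 84.875 + 0.125·609 = 161.
Government outlay = subsidy × quantity = 45 × 609 = 27405.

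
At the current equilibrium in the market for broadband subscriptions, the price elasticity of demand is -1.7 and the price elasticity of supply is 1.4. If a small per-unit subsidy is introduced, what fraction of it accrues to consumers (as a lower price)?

For a small subsidy around the equilibrium, the benefit split depends on the relative slopes, which at a point are proportional to the elasticities.
Buyer share = εs/(εs + |εd|) = 1.4/(1.4 + 1.7) = 14/31; seller share = |εd|/(εs + |εd|) = 17/31.

Consumer share = 14/31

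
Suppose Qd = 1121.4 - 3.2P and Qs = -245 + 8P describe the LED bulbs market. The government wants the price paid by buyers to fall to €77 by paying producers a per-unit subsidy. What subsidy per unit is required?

Required subsidy s = €63 per unit

At a buyer price of 77, quantity demanded is 1121.4 − 3.2·77 = 875.
Sellers supply 875 only when they receive Ps with -245 + 8·Ps = 875, i.e. Ps = 140.
s = Ps − Pb = 140 − 77 = 63.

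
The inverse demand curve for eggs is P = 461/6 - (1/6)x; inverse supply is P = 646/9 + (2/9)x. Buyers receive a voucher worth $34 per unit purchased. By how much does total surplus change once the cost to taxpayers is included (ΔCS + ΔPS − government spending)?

Pre-subsidy: 461/6 - (1/6)x = 646/9 + (2/9)x gives x* = 13 and P* = 224/3.
With the rebate, buyers effectively pay Pb = Ps − 34, where Ps is the price sellers receive.
On the curves, Pb = 461/6 - (1/6)x and Ps = 646/9 + (2/9)x; the wedge Ps − Pb = 34 gives 646/9 + (2/9)x − (461/6 - (1/6)x) = 34, so x' = 703/7.
Then Pb = 461/6 − (1/6)·(703/7) = 1262/21 and Ps = 646/9 + (2/9)·(703/7) = 1976/21.
ΔCS = ½(13 + 703/7)(224/3 − 1262/21) = 40494/49; ΔPS = ½(13 + 703/7)(1976/21 − 224/3) = 53992/49.
Government spending = 34 × 703/7 = 23902/7.
Net change = 40494/49 + 53992/49 − 23902/7 = -10404/7. The loss equals the DWL triangle ½·34·612/7.

Net change in total surplus = -10404/7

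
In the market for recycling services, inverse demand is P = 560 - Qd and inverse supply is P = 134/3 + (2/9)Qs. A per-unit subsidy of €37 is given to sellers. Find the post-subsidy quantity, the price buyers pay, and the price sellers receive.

Pre-subsidy: 560 - Q = 134/3 + (2/9)Q gives Q* = 4638/11 and P* = 1522/11.
With the subsidy, sellers receive Ps = Pb + 37 for each unit, where Pb is the price buyers pay.
On the curves, Pb = 560 - Q and Ps = 134/3 + (2/9)Q; the wedge Ps − Pb = 37 gives 134/3 + (2/9)Q − (560 - Q) = 37, so Q' = 4971/11.
Then Pb = 560 − 1·(4971/11) = 1189/11 and Ps = 134/3 + (2/9)·(4971/11) = 1596/11.

Q' = 4971/11; buyers pay 1189/11; sellers receive 1596/11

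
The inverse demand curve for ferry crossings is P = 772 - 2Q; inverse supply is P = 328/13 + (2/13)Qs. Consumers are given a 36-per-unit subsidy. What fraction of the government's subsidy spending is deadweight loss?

Pre-subsidy: 772 - 2Q = 328/13 + (2/13)Q gives Q* = 2427/7 and P* = 550/7.
With the rebate, buyers effectively pay Pb = Ps − 36, where Ps is the price sellers receive.
On the curves, Pb = 772 - 2Q and Ps = 328/13 + (2/13)Q; the wedge Ps − Pb = 36 gives 328/13 + (2/13)Q − (772 - 2Q) = 36, so Q' = 2544/7.
Then Pb = 772 − 2·(2544/7) = 316/7 and Ps = 328/13 + (2/13)·(2544/7) = 568/7.
ΔCS = ½(2427/7 + 2544/7)(550/7 − 316/7) = 581607/49; ΔPS = ½(2427/7 + 2544/7)(568/7 − 550/7) = 44739/49.
Government spending = 36 × 2544/7 = 91584/7.
DWL = ½ × 36 × (2544/7 − 2427/7) = 2106/7; fraction = (2106/7) / (91584/7) = 39/1696.

DWL / government spending = 39/1696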